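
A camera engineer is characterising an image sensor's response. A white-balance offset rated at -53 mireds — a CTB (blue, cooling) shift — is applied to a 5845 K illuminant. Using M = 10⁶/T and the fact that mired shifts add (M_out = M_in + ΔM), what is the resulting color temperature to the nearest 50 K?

M_in = 10⁶/5845 = 171.09 mireds.
M_out = 171.09 + (-53) = 118.09 mireds.
T_out = 10⁶/118.09 = 8468.4 K → 8450 K.

8450 K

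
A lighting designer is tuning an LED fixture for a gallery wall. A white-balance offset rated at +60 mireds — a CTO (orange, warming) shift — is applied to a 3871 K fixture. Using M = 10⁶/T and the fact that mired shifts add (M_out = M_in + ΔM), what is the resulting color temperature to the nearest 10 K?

M_in = 10⁶/3871 = 258.33 mireds.
M_out = 258.33 + (+60) = 318.33 mireds.
T_out = 10⁶/318.33 = 3141.4 K → 3140 K.

3140 K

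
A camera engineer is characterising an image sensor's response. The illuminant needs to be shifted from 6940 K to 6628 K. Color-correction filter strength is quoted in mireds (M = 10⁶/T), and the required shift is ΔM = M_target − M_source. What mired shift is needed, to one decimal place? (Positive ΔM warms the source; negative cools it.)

M_source = 10⁶/6940 = 144.092; M_target = 10⁶/6628 = 150.875.
ΔM = 150.875 − 144.092 = 6.783 → +6.8 mireds, a warming shift.

+6.8 mireds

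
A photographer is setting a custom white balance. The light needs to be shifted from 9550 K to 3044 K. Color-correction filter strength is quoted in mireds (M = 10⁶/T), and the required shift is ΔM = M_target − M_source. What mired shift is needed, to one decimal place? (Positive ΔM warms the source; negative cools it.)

+223.8 mireds

M_source = 10⁶/9550 = 104.712; M_target = 10⁶/3044 = 328.515.
ΔM = 328.515 − 104.712 = 223.803 → +223.8 mireds, a warming shift.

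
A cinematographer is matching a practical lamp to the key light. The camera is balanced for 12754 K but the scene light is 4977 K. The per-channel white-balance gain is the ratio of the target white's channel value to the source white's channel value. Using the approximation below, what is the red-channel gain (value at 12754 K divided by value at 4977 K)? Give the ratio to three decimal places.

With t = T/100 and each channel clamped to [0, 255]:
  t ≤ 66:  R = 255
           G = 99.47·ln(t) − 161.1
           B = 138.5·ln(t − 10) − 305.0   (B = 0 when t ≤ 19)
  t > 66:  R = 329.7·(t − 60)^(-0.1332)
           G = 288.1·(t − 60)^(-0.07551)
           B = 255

0.738

At 4977 K (t = 49.77):
  R = 255 by definition for t ≤ 66.
At 12754 K (t = 127.54):
  R = 329.7·(127.54 − 60)^(-0.1332) = 329.7·67.54^(-0.1332) = 329.7·0.57056 = 188.114.
Gain = 188.114 / 255.000 = 0.7377 → 0.738.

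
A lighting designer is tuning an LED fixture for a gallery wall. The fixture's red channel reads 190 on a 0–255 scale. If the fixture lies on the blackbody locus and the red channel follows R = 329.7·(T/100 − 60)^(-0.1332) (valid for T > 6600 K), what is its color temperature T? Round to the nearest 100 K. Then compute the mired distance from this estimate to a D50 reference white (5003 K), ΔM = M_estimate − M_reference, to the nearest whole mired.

-119 mireds

(t − 60)^(-0.1332) = 190/329.7 = 0.57628.
t − 60 = 0.57628^(1/-0.1332) = 0.57628^(-7.508) = 62.667, so t = 122.667.
T = 100·t = 12267 K → 12300 K to the nearest 100 K.
M_estimate = 10⁶/12300 = 81.30; M_reference = 10⁶/5003 = 199.88.
ΔM = 81.30 − 199.88 = -118.58 → -119 mireds.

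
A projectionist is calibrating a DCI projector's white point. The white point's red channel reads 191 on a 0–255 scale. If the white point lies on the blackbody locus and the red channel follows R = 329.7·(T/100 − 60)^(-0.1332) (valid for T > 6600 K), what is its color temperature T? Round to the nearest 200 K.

12000 K

(t − 60)^(-0.1332) = 191/329.7 = 0.57931.
t − 60 = 0.57931^(1/-0.1332) = 0.57931^(-7.508) = 60.245, so t = 120.245.
T = 100·t = 12025 K → 12000 K to the nearest 200 K.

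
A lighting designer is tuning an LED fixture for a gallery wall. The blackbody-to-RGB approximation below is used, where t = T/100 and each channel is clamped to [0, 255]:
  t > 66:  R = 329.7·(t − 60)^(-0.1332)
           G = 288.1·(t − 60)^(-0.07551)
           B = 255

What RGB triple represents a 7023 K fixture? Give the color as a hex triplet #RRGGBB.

t = 7023/100 = 70.23; the t > 66 branch applies.
R = 329.7·(70.23 − 60)^(-0.1332) = 329.7·10.23^(-0.1332) = 329.7·0.73364 = 241.882.
G = 288.1·(70.23 − 60)^(-0.07551) = 288.1·10.23^(-0.07551) = 288.1·0.83897 = 241.706.
B = 255 by definition for t > 66.
Rounded: (242, 242, 255).
In hex: #F2F2FF.

#F2F2FF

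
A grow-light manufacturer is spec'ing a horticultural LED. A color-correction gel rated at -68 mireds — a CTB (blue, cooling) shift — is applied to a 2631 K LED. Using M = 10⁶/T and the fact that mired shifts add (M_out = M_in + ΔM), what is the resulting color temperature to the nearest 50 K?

3200 K

M_in = 10⁶/2631 = 380.08 mireds.
M_out = 380.08 + (-68) = 312.08 mireds.
T_out = 10⁶/312.08 = 3204.3 K → 3200 K.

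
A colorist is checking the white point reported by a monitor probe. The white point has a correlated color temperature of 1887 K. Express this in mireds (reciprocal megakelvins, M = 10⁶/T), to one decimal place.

M = 10⁶ / 1887 = 529.942 → 529.9 mireds.

529.9 mireds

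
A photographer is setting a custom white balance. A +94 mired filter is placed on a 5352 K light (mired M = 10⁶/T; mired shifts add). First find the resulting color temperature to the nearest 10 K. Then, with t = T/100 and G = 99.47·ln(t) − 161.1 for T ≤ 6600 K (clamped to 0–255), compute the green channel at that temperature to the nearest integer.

194

M_in = 10⁶/5352 = 186.85; M_out = 186.85 + (+94) = 280.85.
T_out = 10⁶/280.85 = 3560.7 K → 3560 K; t = 35.6.
G = 99.47·ln 35.6 − 161.1 = 99.47·3.5723 − 161.1 = 194.241.
Rounded: 194.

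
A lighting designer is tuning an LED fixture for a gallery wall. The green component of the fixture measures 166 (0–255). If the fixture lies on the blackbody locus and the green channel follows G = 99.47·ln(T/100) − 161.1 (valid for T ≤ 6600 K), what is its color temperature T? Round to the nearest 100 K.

2700 K

ln t = (166 + 161.1) / 99.47 = 3.2884.
t = e^3.2884 = 26.801.
T = 100·t = 2680 K → 2700 K to the nearest 100 K.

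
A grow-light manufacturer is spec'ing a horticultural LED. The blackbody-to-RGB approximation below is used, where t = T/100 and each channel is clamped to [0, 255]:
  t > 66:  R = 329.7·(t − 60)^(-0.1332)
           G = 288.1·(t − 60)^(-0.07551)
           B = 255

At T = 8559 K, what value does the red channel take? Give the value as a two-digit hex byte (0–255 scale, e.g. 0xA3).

0xD6

t = 8559/100 = 85.59; the t > 66 branch applies.
R = 329.7·(85.59 − 60)^(-0.1332) = 329.7·25.59^(-0.1332) = 329.7·0.64930 = 214.074.
Rounded: 214; in hex, 0xD6.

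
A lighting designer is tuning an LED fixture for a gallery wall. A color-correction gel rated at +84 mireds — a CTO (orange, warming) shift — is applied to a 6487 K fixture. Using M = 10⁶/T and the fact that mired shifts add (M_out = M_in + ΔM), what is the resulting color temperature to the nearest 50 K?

M_in = 10⁶/6487 = 154.15 mireds.
M_out = 154.15 + (+84) = 238.15 mireds.
T_out = 10⁶/238.15 = 4199.0 K → 4200 K.

4200 K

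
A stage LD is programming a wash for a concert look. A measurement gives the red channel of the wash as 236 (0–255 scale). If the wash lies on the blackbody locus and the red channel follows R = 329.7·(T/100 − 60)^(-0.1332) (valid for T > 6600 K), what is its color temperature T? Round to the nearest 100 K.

(t − 60)^(-0.1332) = 236/329.7 = 0.71580.
t − 60 = 0.71580^(1/-0.1332) = 0.71580^(-7.508) = 12.307, so t = 72.307.
T = 100·t = 7231 K → 7200 K to the nearest 100 K.

7200 K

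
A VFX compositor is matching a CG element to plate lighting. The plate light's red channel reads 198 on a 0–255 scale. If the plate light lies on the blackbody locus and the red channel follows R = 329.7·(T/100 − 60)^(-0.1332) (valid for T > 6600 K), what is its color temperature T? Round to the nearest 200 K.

10600 K

(t − 60)^(-0.1332) = 198/329.7 = 0.60055.
t − 60 = 0.60055^(1/-0.1332) = 0.60055^(-7.508) = 45.980, so t = 105.980.
T = 100·t = 10598 K → 10600 K to the nearest 200 K.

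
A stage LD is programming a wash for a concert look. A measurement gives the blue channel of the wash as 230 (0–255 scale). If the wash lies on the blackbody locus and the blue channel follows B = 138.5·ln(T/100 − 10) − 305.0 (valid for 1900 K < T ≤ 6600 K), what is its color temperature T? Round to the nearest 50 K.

5750 K

ln(t − 10) = (230 + 305.0) / 138.5 = 3.8628.
t − 10 = e^3.8628 = 47.599, so t = 57.599.
T = 100·t = 5760 K → 5750 K to the nearest 50 K.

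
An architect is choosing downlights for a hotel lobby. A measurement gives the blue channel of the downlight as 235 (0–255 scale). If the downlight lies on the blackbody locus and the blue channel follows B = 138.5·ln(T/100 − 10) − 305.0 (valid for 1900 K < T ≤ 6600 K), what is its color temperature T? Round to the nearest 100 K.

5900 K

ln(t − 10) = (235 + 305.0) / 138.5 = 3.8989.
t − 10 = e^3.8989 = 49.349, so t = 59.349.
T = 100·t = 5935 K → 5900 K to the nearest 100 K.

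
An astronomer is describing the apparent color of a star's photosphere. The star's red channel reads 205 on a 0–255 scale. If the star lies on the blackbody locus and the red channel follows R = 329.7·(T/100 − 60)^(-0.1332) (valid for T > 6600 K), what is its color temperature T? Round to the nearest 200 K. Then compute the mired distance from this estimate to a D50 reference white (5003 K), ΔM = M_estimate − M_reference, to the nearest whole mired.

-96 mireds

(t − 60)^(-0.1332) = 205/329.7 = 0.62178.
t − 60 = 0.62178^(1/-0.1332) = 0.62178^(-7.508) = 35.423, so t = 95.423.
T = 100·t = 9542 K → 9600 K to the nearest 200 K.
M_estimate = 10⁶/9600 = 104.17; M_reference = 10⁶/5003 = 199.88.
ΔM = 104.17 − 199.88 = -95.71 → -96 mireds.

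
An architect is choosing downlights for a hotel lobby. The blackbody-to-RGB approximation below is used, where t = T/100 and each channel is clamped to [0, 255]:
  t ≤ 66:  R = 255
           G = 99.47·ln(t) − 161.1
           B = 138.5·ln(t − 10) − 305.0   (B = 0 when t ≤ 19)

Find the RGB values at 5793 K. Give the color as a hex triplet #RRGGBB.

t = 5793/100 = 57.93; the t ≤ 66 branch applies.
R = 255 by definition for t ≤ 66.
G = 99.47·ln 57.93 − 161.1 = 99.47·4.0592 − 161.1 = 242.672.
B = 138.5·ln(57.93 − 10) − 305.0 = 138.5·ln 47.93 − 305.0 = 138.5·3.8697 − 305.0 = 230.959.
Rounded: (255, 243, 231).
In hex: #FFF3E7.

#FFF3E7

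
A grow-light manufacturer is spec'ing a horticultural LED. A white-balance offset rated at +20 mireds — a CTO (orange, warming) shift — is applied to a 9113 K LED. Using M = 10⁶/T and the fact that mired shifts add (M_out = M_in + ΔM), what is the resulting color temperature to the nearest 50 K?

7700 K

M_in = 10⁶/9113 = 109.73 mireds.
M_out = 109.73 + (+20) = 129.73 mireds.
T_out = 10⁶/129.73 = 7708.1 K → 7700 K.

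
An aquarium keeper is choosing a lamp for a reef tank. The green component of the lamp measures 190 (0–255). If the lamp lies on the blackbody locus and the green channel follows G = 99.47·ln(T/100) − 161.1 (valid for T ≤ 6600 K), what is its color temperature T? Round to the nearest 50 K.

3400 K

ln t = (190 + 161.1) / 99.47 = 3.5297.
t = e^3.5297 = 34.114.
T = 100·t = 3411 K → 3400 K to the nearest 50 K.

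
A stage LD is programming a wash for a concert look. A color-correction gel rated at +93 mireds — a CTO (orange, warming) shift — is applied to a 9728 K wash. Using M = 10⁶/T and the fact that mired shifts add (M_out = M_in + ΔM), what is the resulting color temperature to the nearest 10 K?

M_in = 10⁶/9728 = 102.80 mireds.
M_out = 102.80 + (+93) = 195.80 mireds.
T_out = 10⁶/195.80 = 5107.4 K → 5110 K.

5110 K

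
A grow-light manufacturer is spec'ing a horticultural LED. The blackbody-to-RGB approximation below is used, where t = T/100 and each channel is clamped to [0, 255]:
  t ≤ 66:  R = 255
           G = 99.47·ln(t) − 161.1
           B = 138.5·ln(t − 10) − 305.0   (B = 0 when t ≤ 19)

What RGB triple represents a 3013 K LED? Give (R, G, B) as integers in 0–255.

t = 3013/100 = 30.13; the t ≤ 66 branch applies.
R = 255 by definition for t ≤ 66.
G = 99.47·ln 30.13 − 161.1 = 99.47·3.4055 − 161.1 = 177.647.
B = 138.5·ln(30.13 − 10) − 305.0 = 138.5·ln 20.13 − 305.0 = 138.5·3.0022 − 305.0 = 110.806.
Rounded: (255, 178, 111).

(255, 178, 111)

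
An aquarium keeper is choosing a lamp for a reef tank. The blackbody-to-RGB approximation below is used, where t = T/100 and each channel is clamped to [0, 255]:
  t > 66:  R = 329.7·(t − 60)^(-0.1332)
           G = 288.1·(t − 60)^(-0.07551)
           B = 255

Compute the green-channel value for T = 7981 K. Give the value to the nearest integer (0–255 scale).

t = 7981/100 = 79.81; the t > 66 branch applies.
G = 288.1·(79.81 − 60)^(-0.07551) = 288.1·19.81^(-0.07551) = 288.1·0.79813 = 229.941.
Rounded: 230.

230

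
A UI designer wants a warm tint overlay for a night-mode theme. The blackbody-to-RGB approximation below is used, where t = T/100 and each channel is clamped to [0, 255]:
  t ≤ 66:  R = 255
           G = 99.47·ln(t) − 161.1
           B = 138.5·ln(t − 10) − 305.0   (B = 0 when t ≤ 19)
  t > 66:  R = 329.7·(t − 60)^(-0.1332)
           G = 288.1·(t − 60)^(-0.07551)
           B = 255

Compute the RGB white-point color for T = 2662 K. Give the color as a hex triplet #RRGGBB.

t = 2662/100 = 26.62; the t ≤ 66 branch applies.
R = 255 by definition for t ≤ 66.
G = 99.47·ln 26.62 − 161.1 = 99.47·3.2817 − 161.1 = 165.327.
B = 138.5·ln(26.62 − 10) − 305.0 = 138.5·ln 16.62 − 305.0 = 138.5·2.8106 − 305.0 = 84.269.
Rounded: (255, 165, 84).
In hex: #FFA554.

#FFA554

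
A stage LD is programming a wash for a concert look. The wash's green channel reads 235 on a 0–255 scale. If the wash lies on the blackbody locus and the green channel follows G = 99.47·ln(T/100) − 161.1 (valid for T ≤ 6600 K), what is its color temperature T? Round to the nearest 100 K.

5400 K

ln t = (235 + 161.1) / 99.47 = 3.9821.
t = e^3.9821 = 53.630.
T = 100·t = 5363 K → 5400 K to the nearest 100 K.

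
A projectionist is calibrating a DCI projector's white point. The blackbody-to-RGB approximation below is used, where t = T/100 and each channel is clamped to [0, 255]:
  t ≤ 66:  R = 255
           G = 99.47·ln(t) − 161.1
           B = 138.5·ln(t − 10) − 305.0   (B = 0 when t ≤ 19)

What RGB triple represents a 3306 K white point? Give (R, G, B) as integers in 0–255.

(255, 187, 130)

t = 3306/100 = 33.06; the t ≤ 66 branch applies.
R = 255 by definition for t ≤ 66.
G = 99.47·ln 33.06 − 161.1 = 99.47·3.4983 − 161.1 = 186.878.
B = 138.5·ln(33.06 − 10) − 305.0 = 138.5·ln 23.06 − 305.0 = 138.5·3.1381 − 305.0 = 129.627.
Rounded: (255, 187, 130).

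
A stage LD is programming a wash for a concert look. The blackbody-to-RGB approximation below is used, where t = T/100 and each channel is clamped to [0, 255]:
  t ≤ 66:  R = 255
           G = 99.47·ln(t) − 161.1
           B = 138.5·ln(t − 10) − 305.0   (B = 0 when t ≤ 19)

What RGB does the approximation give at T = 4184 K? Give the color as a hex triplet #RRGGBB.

#FFD2AE

t = 4184/100 = 41.84; the t ≤ 66 branch applies.
R = 255 by definition for t ≤ 66.
G = 99.47·ln 41.84 − 161.1 = 99.47·3.7339 − 161.1 = 210.306.
B = 138.5·ln(41.84 − 10) − 305.0 = 138.5·ln 31.84 − 305.0 = 138.5·3.4607 − 305.0 = 174.310.
Rounded: (255, 210, 174).
In hex: #FFD2AE.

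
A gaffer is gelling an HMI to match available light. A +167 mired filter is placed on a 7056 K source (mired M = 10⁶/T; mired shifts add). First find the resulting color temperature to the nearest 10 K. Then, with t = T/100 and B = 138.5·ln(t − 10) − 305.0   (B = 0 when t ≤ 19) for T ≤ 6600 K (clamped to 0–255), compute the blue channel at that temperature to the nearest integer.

126

M_in = 10⁶/7056 = 141.72; M_out = 141.72 + (+167) = 308.72.
T_out = 10⁶/308.72 = 3239.1 K → 3240 K; t = 32.4.
B = 138.5·ln(32.4 − 10) − 305.0 = 138.5·ln 22.4 − 305.0 = 138.5·3.1091 − 305.0 = 125.605.
Rounded: 126.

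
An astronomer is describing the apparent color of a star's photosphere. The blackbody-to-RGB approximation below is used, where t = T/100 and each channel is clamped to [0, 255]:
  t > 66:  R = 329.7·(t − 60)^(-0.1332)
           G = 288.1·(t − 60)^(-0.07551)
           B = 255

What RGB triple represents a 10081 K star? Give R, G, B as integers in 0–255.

t = 10081/100 = 100.81; the t > 66 branch applies.
R = 329.7·(100.81 − 60)^(-0.1332) = 329.7·40.81^(-0.1332) = 329.7·0.61016 = 201.171.
G = 288.1·(100.81 − 60)^(-0.07551) = 288.1·40.81^(-0.07551) = 288.1·0.75574 = 217.728.
B = 255 by definition for t > 66.
Rounded: (201, 218, 255).

R=201, G=218, B=255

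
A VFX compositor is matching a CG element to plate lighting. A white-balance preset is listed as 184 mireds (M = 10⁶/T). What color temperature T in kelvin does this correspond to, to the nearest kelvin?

T = 10⁶ / 184 = 5434.78 K → 5435 K.

5435 K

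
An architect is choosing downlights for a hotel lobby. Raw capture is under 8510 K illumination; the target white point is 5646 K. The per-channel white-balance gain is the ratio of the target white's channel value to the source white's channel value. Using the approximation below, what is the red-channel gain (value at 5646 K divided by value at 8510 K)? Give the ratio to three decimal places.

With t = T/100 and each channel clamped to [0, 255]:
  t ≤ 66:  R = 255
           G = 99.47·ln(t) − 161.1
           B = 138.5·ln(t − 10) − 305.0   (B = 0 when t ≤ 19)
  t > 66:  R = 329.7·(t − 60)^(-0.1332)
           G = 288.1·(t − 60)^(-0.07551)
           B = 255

At 8510 K (t = 85.1):
  R = 329.7·(85.1 − 60)^(-0.1332) = 329.7·25.1^(-0.1332) = 329.7·0.65097 = 214.626.
At 5646 K (t = 56.46):
  R = 255 by definition for t ≤ 66.
Gain = 255.000 / 214.626 = 1.1881 → 1.188.

1.188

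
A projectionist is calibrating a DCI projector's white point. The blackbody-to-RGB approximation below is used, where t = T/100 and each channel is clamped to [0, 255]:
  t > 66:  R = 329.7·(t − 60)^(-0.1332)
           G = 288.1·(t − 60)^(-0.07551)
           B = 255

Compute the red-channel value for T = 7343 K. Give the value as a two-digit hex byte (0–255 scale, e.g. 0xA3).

t = 7343/100 = 73.43; the t > 66 branch applies.
R = 329.7·(73.43 − 60)^(-0.1332) = 329.7·13.43^(-0.1332) = 329.7·0.70752 = 233.270.
Rounded: 233; in hex, 0xE9.

0xE9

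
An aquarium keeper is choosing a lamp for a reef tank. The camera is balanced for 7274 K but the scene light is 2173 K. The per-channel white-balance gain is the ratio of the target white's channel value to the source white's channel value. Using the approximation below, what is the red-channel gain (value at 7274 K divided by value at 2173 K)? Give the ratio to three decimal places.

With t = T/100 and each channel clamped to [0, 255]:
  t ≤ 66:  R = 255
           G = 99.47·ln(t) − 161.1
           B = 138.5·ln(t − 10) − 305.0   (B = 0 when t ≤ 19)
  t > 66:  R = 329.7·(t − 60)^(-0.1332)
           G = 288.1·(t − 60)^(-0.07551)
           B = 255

At 2173 K (t = 21.73):
  R = 255 by definition for t ≤ 66.
At 7274 K (t = 72.74):
  R = 329.7·(72.74 − 60)^(-0.1332) = 329.7·12.74^(-0.1332) = 329.7·0.71251 = 234.915.
Gain = 234.915 / 255.000 = 0.9212 → 0.921.

0.921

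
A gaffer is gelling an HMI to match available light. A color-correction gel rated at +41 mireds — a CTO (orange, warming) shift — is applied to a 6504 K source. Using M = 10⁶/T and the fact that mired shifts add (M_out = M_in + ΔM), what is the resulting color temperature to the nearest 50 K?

M_in = 10⁶/6504 = 153.75 mireds.
M_out = 153.75 + (+41) = 194.75 mireds.
T_out = 10⁶/194.75 = 5134.7 K → 5150 K.

5150 K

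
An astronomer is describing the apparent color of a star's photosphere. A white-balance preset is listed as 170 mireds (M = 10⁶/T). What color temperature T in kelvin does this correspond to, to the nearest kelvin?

T = 10⁶ / 170 = 5882.35 K → 5882 K.

5882 K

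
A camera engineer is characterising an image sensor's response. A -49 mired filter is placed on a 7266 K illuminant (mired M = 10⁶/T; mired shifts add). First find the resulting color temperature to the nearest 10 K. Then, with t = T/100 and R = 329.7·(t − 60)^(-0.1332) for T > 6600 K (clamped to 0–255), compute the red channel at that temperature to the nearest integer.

194

M_in = 10⁶/7266 = 137.63; M_out = 137.63 + (-49) = 88.63.
T_out = 10⁶/88.63 = 11283.2 K → 11280 K; t = 112.8.
R = 329.7·(112.8 − 60)^(-0.1332) = 329.7·52.8^(-0.1332) = 329.7·0.58958 = 194.386.
Rounded: 194.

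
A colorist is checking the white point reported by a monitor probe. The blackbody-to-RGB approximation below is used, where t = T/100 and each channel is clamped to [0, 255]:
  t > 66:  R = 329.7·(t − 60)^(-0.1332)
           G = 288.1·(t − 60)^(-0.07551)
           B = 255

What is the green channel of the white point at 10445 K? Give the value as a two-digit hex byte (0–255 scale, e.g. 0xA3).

t = 10445/100 = 104.45; the t > 66 branch applies.
G = 288.1·(104.45 − 60)^(-0.07551) = 288.1·44.45^(-0.07551) = 288.1·0.75088 = 216.328.
Rounded: 216; in hex, 0xD8.

0xD8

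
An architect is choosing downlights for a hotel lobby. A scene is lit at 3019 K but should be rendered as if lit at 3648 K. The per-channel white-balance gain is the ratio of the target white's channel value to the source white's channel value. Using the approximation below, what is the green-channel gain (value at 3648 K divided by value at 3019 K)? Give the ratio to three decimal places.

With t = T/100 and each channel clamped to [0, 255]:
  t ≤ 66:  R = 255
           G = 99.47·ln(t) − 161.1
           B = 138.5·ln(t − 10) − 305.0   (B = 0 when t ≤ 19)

At 3019 K (t = 30.19):
  G = 99.47·ln 30.19 − 161.1 = 99.47·3.4075 − 161.1 = 177.845.
At 3648 K (t = 36.48):
  G = 99.47·ln 36.48 − 161.1 = 99.47·3.5968 − 161.1 = 196.670.
Gain = 196.670 / 177.845 = 1.1059 → 1.106.

1.106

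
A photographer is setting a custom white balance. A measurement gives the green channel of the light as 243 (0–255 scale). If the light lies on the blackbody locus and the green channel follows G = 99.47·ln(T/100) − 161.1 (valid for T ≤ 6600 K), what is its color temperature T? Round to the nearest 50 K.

ln t = (243 + 161.1) / 99.47 = 4.0625.
t = e^4.0625 = 58.121.
T = 100·t = 5812 K → 5800 K to the nearest 50 K.

5800 K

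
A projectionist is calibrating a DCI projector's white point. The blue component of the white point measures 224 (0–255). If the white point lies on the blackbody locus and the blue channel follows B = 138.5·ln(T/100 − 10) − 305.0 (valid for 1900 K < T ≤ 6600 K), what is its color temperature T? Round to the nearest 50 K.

5550 K

ln(t − 10) = (224 + 305.0) / 138.5 = 3.8195.
t − 10 = e^3.8195 = 45.581, so t = 55.581.
T = 100·t = 5558 K → 5550 K to the nearest 50 K.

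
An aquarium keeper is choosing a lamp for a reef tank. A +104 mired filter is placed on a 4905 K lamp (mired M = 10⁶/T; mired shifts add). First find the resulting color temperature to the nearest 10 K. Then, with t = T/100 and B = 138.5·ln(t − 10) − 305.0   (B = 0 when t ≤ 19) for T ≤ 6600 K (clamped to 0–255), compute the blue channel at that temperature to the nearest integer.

126

M_in = 10⁶/4905 = 203.87; M_out = 203.87 + (+104) = 307.87.
T_out = 10⁶/307.87 = 3248.1 K → 3250 K; t = 32.5.
B = 138.5·ln(32.5 − 10) − 305.0 = 138.5·ln 22.5 − 305.0 = 138.5·3.1135 − 305.0 = 126.222.
Rounded: 126.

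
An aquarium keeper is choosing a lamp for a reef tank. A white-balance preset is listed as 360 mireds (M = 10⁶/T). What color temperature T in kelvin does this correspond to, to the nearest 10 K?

T = 10⁶ / 360 = 2777.78 K → 2780 K.

2780 K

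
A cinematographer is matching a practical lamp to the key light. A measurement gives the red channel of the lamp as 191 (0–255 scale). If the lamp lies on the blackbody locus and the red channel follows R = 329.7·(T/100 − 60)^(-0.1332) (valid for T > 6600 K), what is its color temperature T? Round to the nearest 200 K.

12000 K

(t − 60)^(-0.1332) = 191/329.7 = 0.57931.
t − 60 = 0.57931^(1/-0.1332) = 0.57931^(-7.508) = 60.245, so t = 120.245.
T = 100·t = 12025 K → 12000 K to the nearest 200 K.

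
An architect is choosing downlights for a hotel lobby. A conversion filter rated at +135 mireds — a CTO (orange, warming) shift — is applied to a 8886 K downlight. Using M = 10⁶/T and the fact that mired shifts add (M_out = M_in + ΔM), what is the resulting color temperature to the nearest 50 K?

M_in = 10⁶/8886 = 112.54 mireds.
M_out = 112.54 + (+135) = 247.54 mireds.
T_out = 10⁶/247.54 = 4039.8 K → 4050 K.

4050 K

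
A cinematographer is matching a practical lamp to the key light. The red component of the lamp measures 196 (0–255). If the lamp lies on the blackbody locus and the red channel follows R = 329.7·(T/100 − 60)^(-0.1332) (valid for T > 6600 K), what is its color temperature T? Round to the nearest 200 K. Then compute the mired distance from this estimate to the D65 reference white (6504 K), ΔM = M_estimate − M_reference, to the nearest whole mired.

-63 mireds

(t − 60)^(-0.1332) = 196/329.7 = 0.59448.
t − 60 = 0.59448^(1/-0.1332) = 0.59448^(-7.508) = 49.621, so t = 109.621.
T = 100·t = 10962 K → 11000 K to the nearest 200 K.
M_estimate = 10⁶/11000 = 90.91; M_reference = 10⁶/6504 = 153.75.
ΔM = 90.91 − 153.75 = -62.84 → -63 mireds.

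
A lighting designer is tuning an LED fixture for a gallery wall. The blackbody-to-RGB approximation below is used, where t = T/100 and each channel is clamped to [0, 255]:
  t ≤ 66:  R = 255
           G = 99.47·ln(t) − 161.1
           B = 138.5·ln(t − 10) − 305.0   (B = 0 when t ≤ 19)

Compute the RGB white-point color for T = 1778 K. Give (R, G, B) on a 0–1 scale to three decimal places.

t = 1778/100 = 17.78; the t ≤ 66 branch applies.
R = 255 by definition for t ≤ 66.
G = 99.47·ln 17.78 − 161.1 = 99.47·2.8781 − 161.1 = 125.182.
t = 17.78 ≤ 19, so B = 0.
Dividing each by 255: (1.0000, 0.4909, 0.0000) → (1.000, 0.491, 0.000).

(1.000, 0.491, 0.000)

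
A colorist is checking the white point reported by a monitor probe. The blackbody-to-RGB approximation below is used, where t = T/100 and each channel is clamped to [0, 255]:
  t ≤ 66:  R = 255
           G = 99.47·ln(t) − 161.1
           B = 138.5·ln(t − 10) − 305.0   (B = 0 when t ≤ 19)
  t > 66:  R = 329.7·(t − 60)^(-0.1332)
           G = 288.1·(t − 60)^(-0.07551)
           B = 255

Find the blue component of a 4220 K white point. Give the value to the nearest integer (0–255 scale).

176

t = 4220/100 = 42.2; the t ≤ 66 branch applies.
B = 138.5·ln(42.2 − 10) − 305.0 = 138.5·ln 32.2 − 305.0 = 138.5·3.4720 − 305.0 = 175.867.
Rounded: 176.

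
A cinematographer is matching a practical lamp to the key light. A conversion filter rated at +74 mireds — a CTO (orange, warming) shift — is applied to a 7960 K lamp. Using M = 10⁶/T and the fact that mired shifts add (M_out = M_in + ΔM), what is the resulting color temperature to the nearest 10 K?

M_in = 10⁶/7960 = 125.63 mireds.
M_out = 125.63 + (+74) = 199.63 mireds.
T_out = 10⁶/199.63 = 5009.3 K → 5010 K.

5010 K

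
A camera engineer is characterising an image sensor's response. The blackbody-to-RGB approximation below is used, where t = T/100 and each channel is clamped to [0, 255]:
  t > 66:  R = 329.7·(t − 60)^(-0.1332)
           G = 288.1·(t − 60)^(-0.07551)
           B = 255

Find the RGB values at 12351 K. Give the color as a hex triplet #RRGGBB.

t = 12351/100 = 123.51; the t > 66 branch applies.
R = 329.7·(123.51 − 60)^(-0.1332) = 329.7·63.51^(-0.1332) = 329.7·0.57526 = 189.662.
G = 288.1·(123.51 − 60)^(-0.07551) = 288.1·63.51^(-0.07551) = 288.1·0.73092 = 210.577.
B = 255 by definition for t > 66.
Rounded: (190, 211, 255).
In hex: #BED3FF.

#BED3FF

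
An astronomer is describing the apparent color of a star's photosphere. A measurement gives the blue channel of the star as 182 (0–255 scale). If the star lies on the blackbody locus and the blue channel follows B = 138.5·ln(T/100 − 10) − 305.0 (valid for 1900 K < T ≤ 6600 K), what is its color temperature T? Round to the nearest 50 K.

4350 K

ln(t − 10) = (182 + 305.0) / 138.5 = 3.5162.
t − 10 = e^3.5162 = 33.658, so t = 43.658.
T = 100·t = 4366 K → 4350 K to the nearest 50 K.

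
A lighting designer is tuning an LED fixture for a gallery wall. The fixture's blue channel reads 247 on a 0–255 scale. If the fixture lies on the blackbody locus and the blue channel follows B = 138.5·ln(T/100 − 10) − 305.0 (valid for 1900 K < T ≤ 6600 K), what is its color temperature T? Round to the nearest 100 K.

6400 K

ln(t − 10) = (247 + 305.0) / 138.5 = 3.9856.
t − 10 = e^3.9856 = 53.815, so t = 63.815.
T = 100·t = 6382 K → 6400 K to the nearest 100 K.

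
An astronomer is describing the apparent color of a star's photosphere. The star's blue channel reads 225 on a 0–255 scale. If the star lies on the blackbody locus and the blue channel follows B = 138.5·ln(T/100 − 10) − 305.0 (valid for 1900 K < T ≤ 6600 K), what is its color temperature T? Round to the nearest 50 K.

ln(t − 10) = (225 + 305.0) / 138.5 = 3.8267.
t − 10 = e^3.8267 = 45.911, so t = 55.911.
T = 100·t = 5591 K → 5600 K to the nearest 50 K.

5600 K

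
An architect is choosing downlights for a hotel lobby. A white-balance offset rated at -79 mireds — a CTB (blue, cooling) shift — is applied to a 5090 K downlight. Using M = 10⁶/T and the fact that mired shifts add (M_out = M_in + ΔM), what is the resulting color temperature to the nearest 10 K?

8510 K

M_in = 10⁶/5090 = 196.46 mireds.
M_out = 196.46 + (-79) = 117.46 mireds.
T_out = 10⁶/117.46 = 8513.3 K → 8510 K.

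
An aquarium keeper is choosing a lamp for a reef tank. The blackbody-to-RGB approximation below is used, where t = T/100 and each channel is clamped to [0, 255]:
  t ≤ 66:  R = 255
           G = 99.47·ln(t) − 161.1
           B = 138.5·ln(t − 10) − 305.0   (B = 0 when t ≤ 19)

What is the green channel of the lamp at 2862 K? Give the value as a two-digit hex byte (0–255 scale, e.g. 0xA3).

t = 2862/100 = 28.62; the t ≤ 66 branch applies.
G = 99.47·ln 28.62 − 161.1 = 99.47·3.3541 − 161.1 = 172.533.
Rounded: 173; in hex, 0xAD.

0xAD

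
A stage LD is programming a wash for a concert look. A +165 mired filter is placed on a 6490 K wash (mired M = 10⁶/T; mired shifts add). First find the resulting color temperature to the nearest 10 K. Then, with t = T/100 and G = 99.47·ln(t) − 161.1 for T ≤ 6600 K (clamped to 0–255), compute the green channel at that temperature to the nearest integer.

M_in = 10⁶/6490 = 154.08; M_out = 154.08 + (+165) = 319.08.
T_out = 10⁶/319.08 = 3134.0 K → 3130 K; t = 31.3.
G = 99.47·ln 31.3 − 161.1 = 99.47·3.4436 − 161.1 = 181.437.
Rounded: 181.

181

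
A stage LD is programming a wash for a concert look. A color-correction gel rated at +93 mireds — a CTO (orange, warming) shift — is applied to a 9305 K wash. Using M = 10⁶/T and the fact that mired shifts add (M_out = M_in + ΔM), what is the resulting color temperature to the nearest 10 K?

4990 K

M_in = 10⁶/9305 = 107.47 mireds.
M_out = 107.47 + (+93) = 200.47 mireds.
T_out = 10⁶/200.47 = 4988.3 K → 4990 K.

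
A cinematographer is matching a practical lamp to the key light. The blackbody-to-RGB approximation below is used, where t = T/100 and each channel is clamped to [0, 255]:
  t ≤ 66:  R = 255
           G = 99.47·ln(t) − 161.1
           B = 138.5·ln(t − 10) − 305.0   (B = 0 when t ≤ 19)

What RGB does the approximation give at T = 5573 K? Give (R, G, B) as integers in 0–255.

t = 5573/100 = 55.73; the t ≤ 66 branch applies.
R = 255 by definition for t ≤ 66.
G = 99.47·ln 55.73 − 161.1 = 99.47·4.0205 − 161.1 = 238.821.
B = 138.5·ln(55.73 − 10) − 305.0 = 138.5·ln 45.73 − 305.0 = 138.5·3.8228 − 305.0 = 224.452.
Rounded: (255, 239, 224).

(255, 239, 224)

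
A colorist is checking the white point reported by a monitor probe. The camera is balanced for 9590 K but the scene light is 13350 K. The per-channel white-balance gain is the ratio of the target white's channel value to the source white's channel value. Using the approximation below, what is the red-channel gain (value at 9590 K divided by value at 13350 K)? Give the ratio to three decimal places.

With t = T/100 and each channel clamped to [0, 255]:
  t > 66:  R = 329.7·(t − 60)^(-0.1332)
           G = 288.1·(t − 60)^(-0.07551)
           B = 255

1.100

At 13350 K (t = 133.5):
  R = 329.7·(133.5 − 60)^(-0.1332) = 329.7·73.5^(-0.1332) = 329.7·0.56417 = 186.007.
At 9590 K (t = 95.9):
  R = 329.7·(95.9 − 60)^(-0.1332) = 329.7·35.9^(-0.1332) = 329.7·0.62067 = 204.635.
Gain = 204.635 / 186.007 = 1.1001 → 1.100.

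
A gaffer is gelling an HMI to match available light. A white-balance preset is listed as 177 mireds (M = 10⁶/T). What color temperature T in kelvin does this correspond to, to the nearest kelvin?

T = 10⁶ / 177 = 5649.72 K → 5650 K.

5650 K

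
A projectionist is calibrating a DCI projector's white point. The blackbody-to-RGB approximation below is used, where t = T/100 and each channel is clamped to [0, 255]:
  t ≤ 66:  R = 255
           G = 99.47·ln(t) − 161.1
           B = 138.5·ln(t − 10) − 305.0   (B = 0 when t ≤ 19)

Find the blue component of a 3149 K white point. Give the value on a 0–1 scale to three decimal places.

t = 3149/100 = 31.49; the t ≤ 66 branch applies.
B = 138.5·ln(31.49 − 10) − 305.0 = 138.5·ln 21.49 − 305.0 = 138.5·3.0676 − 305.0 = 119.861.
On a 0–1 scale: 119.861/255 = 0.4700 → 0.470.

0.470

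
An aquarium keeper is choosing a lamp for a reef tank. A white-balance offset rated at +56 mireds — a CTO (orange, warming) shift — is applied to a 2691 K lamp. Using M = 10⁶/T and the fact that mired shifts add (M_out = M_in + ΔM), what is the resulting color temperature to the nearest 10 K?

M_in = 10⁶/2691 = 371.61 mireds.
M_out = 371.61 + (+56) = 427.61 mireds.
T_out = 10⁶/427.61 = 2338.6 K → 2340 K.

2340 K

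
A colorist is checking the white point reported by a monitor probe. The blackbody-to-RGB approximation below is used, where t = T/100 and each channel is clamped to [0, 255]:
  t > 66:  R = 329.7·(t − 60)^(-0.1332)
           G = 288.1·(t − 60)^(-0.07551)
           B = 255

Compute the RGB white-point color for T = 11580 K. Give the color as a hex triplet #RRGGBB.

#C1D5FF

t = 11580/100 = 115.8; the t > 66 branch applies.
R = 329.7·(115.8 − 60)^(-0.1332) = 329.7·55.8^(-0.1332) = 329.7·0.58526 = 192.960.
G = 288.1·(115.8 − 60)^(-0.07551) = 288.1·55.8^(-0.07551) = 288.1·0.73809 = 212.645.
B = 255 by definition for t > 66.
Rounded: (193, 213, 255).
In hex: #C1D5FF.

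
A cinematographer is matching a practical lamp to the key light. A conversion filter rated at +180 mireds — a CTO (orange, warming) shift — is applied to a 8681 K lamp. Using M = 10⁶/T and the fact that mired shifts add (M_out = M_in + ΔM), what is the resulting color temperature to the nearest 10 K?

M_in = 10⁶/8681 = 115.19 mireds.
M_out = 115.19 + (+180) = 295.19 mireds.
T_out = 10⁶/295.19 = 3387.6 K → 3390 K.

3390 K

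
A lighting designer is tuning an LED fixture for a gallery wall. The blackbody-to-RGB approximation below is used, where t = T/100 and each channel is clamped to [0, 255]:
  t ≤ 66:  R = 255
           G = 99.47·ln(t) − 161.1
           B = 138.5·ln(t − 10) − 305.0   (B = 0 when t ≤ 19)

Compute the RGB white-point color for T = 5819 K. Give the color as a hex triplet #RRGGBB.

t = 5819/100 = 58.19; the t ≤ 66 branch applies.
R = 255 by definition for t ≤ 66.
G = 99.47·ln 58.19 − 161.1 = 99.47·4.0637 − 161.1 = 243.118.
B = 138.5·ln(58.19 − 10) − 305.0 = 138.5·ln 48.19 − 305.0 = 138.5·3.8752 − 305.0 = 231.708.
Rounded: (255, 243, 232).
In hex: #FFF3E8.

#FFF3E8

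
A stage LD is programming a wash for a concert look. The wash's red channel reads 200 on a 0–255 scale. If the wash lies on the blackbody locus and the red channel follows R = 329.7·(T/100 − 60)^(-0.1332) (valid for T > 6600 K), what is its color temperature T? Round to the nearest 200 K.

(t − 60)^(-0.1332) = 200/329.7 = 0.60661.
t − 60 = 0.60661^(1/-0.1332) = 0.60661^(-7.508) = 42.638, so t = 102.638.
T = 100·t = 10264 K → 10200 K to the nearest 200 K.

10200 K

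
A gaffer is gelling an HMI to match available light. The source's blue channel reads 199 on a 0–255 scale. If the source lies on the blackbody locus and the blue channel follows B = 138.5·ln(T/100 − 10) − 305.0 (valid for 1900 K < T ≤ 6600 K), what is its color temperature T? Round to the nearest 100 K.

ln(t − 10) = (199 + 305.0) / 138.5 = 3.6390.
t − 10 = e^3.6390 = 38.053, so t = 48.053.
T = 100·t = 4805 K → 4800 K to the nearest 100 K.

4800 K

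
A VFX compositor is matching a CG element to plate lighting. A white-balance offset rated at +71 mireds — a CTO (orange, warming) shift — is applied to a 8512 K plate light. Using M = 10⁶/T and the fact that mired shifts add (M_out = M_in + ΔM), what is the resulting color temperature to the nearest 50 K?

M_in = 10⁶/8512 = 117.48 mireds.
M_out = 117.48 + (+71) = 188.48 mireds.
T_out = 10⁶/188.48 = 5305.6 K → 5300 K.

5300 K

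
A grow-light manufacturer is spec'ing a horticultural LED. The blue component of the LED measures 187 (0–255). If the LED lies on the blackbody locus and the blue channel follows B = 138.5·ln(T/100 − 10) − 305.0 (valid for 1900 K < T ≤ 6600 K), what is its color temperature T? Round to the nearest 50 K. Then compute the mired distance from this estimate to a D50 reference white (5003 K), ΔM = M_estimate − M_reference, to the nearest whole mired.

ln(t − 10) = (187 + 305.0) / 138.5 = 3.5523.
t − 10 = e^3.5523 = 34.895, so t = 44.895.
T = 100·t = 4490 K → 4500 K to the nearest 50 K.
M_estimate = 10⁶/4500 = 222.22; M_reference = 10⁶/5003 = 199.88.
ΔM = 222.22 − 199.88 = 22.34 → +22 mireds.

+22 mireds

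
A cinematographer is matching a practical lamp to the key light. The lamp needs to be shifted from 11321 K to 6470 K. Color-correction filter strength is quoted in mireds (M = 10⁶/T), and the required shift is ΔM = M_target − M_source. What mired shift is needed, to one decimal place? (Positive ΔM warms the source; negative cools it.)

+66.2 mireds

M_source = 10⁶/11321 = 88.331; M_target = 10⁶/6470 = 154.560.
ΔM = 154.560 − 88.331 = 66.228 → +66.2 mireds, a warming shift.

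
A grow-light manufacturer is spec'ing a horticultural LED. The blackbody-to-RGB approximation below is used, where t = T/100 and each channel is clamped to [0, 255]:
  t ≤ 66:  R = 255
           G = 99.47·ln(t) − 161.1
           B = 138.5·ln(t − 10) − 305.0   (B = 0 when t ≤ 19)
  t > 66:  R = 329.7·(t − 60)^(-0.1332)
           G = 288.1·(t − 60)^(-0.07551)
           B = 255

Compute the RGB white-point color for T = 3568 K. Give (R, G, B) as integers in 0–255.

t = 3568/100 = 35.68; the t ≤ 66 branch applies.
R = 255 by definition for t ≤ 66.
G = 99.47·ln 35.68 − 161.1 = 99.47·3.5746 − 161.1 = 194.464.
B = 138.5·ln(35.68 − 10) − 305.0 = 138.5·ln 25.68 − 305.0 = 138.5·3.2457 − 305.0 = 144.531.
Rounded: (255, 194, 145).

(255, 194, 145)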